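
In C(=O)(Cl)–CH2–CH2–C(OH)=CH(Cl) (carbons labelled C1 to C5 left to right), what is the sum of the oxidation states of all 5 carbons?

Bonds to more-electronegative neighbours contribute +1 each, bonds to H or metals contribute −1 each, and C–C bonds contribute 0. Tallying each carbon:
C1: 1C, 2O, 1Cl → 0 + 2 + 1 = +3
C2: 2C, 2H → 0 − 2 = -2
C3: 2C, 2H → 0 − 2 = -2
C4: 3C, 1O → 0 + 1 = +1
C5: 2C, 1H, 1Cl → 0 − 1 + 1 = 0
Sum = +3 − 2 − 2 + 1 + 0 = 0.

0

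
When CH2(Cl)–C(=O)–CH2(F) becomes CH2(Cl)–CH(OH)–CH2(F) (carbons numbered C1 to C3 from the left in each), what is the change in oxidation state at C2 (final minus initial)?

Before: C2 has 2 bonds to C, 2 bonds to O → oxidation state +2.
After: C2 has 2 bonds to C, 1 bond to H, 1 bond to O → oxidation state 0.
Δ = 0 − (+2) = -2, so this is a reduction at C2.

-2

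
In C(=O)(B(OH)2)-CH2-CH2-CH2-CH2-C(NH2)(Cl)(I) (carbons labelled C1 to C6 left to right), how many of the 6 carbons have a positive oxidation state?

Tallying each carbon's bonds:
C1: 1C, 2O, 1B → 0 + 2 − 1 = +1
C2: 2C, 2H → 0 − 2 = -2
C3: 2C, 2H → 0 − 2 = -2
C4: 2C, 2H → 0 − 2 = -2
C5: 2C, 2H → 0 − 2 = -2
C6: 1C, 1N, 1Cl, 1I → 0 + 1 + 1 + 1 = +3
2 carbons (C1, C6) meet the condition.

2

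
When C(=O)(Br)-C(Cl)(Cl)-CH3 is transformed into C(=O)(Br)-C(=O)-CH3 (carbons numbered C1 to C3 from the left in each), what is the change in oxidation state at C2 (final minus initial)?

Before: C2 has 2 bonds to C, 2 bonds to Cl → oxidation state +2.
After: C2 has 2 bonds to C, 2 bonds to O → oxidation state +2.
Δ = +2 − (+2) = 0, so no net redox change at C2.

0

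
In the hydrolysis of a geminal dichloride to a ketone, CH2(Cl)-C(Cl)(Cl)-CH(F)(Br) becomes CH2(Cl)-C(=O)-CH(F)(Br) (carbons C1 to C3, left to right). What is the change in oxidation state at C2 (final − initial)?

0

Before: C2 has 2 bonds to C, 2 bonds to Cl → oxidation state +2.
After: C2 has 2 bonds to C, 2 bonds to O → oxidation state +2.
Δ = +2 − (+2) = 0, so no net redox change at C2.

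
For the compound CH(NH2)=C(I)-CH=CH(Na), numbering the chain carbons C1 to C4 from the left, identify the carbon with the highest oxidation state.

Tallying each carbon's bonds:
C1: 2C, 1H, 1N → 0 − 1 + 1 = 0
C2: 3C, 1I → 0 + 1 = +1
C3: 3C, 1H → 0 − 1 = -1
C4: 2C, 1H, 1Na → 0 − 1 − 1 = -2
The most oxidised carbon is C2 at +1.

C2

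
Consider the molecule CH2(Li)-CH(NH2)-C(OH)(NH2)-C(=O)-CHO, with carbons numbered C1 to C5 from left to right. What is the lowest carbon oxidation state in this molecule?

Assign +1 per bond to O/N/halogen, −1 per bond to H or an electropositive element, and 0 per bond to carbon. Tallying each carbon:
C1: 1C, 2H, 1Li → 0 − 2 − 1 = -3
C2: 2C, 1H, 1N → 0 − 1 + 1 = 0
C3: 2C, 1O, 1N → 0 + 1 + 1 = +2
C4: 2C, 2O → 0 + 2 = +2
C5: 1C, 1H, 2O → 0 − 1 + 2 = +1
The lowest value is -3.

-3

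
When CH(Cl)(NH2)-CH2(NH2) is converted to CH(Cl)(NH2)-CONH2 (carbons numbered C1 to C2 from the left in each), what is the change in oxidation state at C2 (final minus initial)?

Before: C2 has 1 bond to C, 2 bonds to H, 1 bond to N → oxidation state -1.
After: C2 has 1 bond to C, 2 bonds to O, 1 bond to N → oxidation state +3.
Δ = +3 − (-1) = +4, so this is an oxidation at C2.

+4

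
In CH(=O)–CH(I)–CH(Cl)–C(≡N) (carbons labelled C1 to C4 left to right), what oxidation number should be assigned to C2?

C2 has one bond to C (0), one bond to C (0), one bond to H (-1), one bond to I (+1).
Oxidation state = 0 + 0 − 1 + 1 = 0.

0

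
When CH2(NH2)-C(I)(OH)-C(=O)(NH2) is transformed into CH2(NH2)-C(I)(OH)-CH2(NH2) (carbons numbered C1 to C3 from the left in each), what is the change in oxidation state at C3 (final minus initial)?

-4

Before: C3 has 1 bond to C, 2 bonds to O, 1 bond to N → oxidation state +3.
After: C3 has 1 bond to C, 2 bonds to H, 1 bond to N → oxidation state -1.
Δ = -1 − (+3) = -4, so this is a reduction at C3.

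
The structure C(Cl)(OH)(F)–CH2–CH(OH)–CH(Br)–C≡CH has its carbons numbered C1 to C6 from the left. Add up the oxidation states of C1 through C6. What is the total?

Tallying each carbon's bonds:
C1: 1C, 1O, 1F, 1Cl → 0 + 1 + 1 + 1 = +3
C2: 2C, 2H → 0 − 2 = -2
C3: 2C, 1H, 1O → 0 − 1 + 1 = 0
C4: 2C, 1H, 1Br → 0 − 1 + 1 = 0
C5: 4C → 0 = 0
C6: 3C, 1H → 0 − 1 = -1
Sum = +3 − 2 + 0 + 0 + 0 − 1 = 0.

0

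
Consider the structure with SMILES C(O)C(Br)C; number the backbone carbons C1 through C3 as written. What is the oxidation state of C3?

Bonds to more-electronegative neighbours contribute +1 each, bonds to H or metals contribute −1 each, and C–C bonds contribute 0.
C3 has one bond to C (0), one bond to H (-1), one bond to H (-1), one bond to H (-1).
Oxidation state = 0 − 1 − 1 − 1 = -3.

-3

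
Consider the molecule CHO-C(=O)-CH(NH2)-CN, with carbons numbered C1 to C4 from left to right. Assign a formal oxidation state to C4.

+3

C4 has one bond to C (0), a triple bond to N (3×+1 = +3).
Oxidation state = 0 + 3 = +3.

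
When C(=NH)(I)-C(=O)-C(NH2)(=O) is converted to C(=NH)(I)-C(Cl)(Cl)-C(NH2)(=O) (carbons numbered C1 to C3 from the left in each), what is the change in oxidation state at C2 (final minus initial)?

Before: C2 has 2 bonds to C, 2 bonds to O → oxidation state +2.
After: C2 has 2 bonds to C, 2 bonds to Cl → oxidation state +2.
Δ = +2 − (+2) = 0, so no net redox change at C2.

0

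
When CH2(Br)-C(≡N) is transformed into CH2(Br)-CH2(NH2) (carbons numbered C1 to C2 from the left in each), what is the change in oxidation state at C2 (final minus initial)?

Before: C2 has 1 bond to C, 3 bonds to N → oxidation state +3.
After: C2 has 1 bond to C, 2 bonds to H, 1 bond to N → oxidation state -1.
Δ = -1 − (+3) = -4, so this is a reduction at C2.

-4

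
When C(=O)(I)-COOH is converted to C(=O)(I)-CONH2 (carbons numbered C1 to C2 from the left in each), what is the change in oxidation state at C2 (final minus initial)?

Before: C2 has 1 bond to C, 3 bonds to O → oxidation state +3.
After: C2 has 1 bond to C, 2 bonds to O, 1 bond to N → oxidation state +3.
Δ = +3 − (+3) = 0, so no net redox change at C2.

0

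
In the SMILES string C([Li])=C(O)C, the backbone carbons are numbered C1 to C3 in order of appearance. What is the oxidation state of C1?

Count +1 for every bond to an atom more electronegative than carbon and −1 for every bond to one less electronegative; C–C bonds are 0.
C1 has a double bond to C (2×0 = 0), one bond to H (-1), one bond to Li (-1).
Oxidation state = 0 − 1 − 1 = -2.

-2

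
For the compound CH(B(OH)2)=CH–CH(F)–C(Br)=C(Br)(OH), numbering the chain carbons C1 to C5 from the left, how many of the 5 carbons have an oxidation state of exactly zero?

Tallying each carbon's bonds:
C1: 2C, 1H, 1B → 0 − 1 − 1 = -2
C2: 3C, 1H → 0 − 1 = -1
C3: 2C, 1H, 1F → 0 − 1 + 1 = 0
C4: 3C, 1Br → 0 + 1 = +1
C5: 2C, 1O, 1Br → 0 + 1 + 1 = +2
1 carbon (C3) meets the condition.

1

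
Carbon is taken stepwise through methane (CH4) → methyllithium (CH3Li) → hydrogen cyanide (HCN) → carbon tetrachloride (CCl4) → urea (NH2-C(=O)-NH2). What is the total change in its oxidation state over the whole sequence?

+8

Carbon oxidation states along the series — methane: -4, methyllithium: -4, hydrogen cyanide: +2, carbon tetrachloride: +4, urea: +4.
Net change = +4 − (-4) = +8.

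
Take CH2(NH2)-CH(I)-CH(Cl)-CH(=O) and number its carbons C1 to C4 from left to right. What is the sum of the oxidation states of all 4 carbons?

0

Tallying each carbon's bonds:
C1: 1C, 2H, 1N → 0 − 2 + 1 = -1
C2: 2C, 1H, 1I → 0 − 1 + 1 = 0
C3: 2C, 1H, 1Cl → 0 − 1 + 1 = 0
C4: 1C, 1H, 2O → 0 − 1 + 2 = +1
Sum = -1 + 0 + 0 + 1 = 0.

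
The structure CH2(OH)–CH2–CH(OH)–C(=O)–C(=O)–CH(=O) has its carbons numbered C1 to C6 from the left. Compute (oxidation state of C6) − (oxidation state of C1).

C6: 1C, 1H, 2O → 0 − 1 + 2 = +1
C1: 1C, 2H, 1O → 0 − 2 + 1 = -1
Difference: +1 − (-1) = +2.

+2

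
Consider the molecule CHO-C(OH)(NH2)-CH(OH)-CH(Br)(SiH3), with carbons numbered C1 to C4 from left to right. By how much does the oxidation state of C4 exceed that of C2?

-3

C4: 1C, 1H, 1Br, 1Si → 0 − 1 + 1 − 1 = -1
C2: 2C, 1O, 1N → 0 + 1 + 1 = +2
Difference: -1 − (+2) = -3.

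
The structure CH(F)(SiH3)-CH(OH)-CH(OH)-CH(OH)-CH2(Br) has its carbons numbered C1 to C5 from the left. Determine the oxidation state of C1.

-1

Each bond to a more electronegative atom (O, N, halogen) counts +1, each bond to a less electronegative atom (H, metal, B, Si) counts −1, and each C–C bond counts 0.
C1 has one bond to C (0), one bond to F (+1), one bond to H (-1), one bond to Si (-1).
Oxidation state = 0 + 1 − 1 − 1 = -1.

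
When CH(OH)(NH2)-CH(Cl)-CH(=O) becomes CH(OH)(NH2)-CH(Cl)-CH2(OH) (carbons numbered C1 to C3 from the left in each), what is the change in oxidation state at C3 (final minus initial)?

Before: C3 has 1 bond to C, 1 bond to H, 2 bonds to O → oxidation state +1.
After: C3 has 1 bond to C, 2 bonds to H, 1 bond to O → oxidation state -1.
Δ = -1 − (+1) = -2, so this is a reduction at C3.

-2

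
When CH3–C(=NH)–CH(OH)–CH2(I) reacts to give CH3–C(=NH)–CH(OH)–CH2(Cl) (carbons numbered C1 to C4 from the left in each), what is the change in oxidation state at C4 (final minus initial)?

Before: C4 has 1 bond to C, 2 bonds to H, 1 bond to I → oxidation state -1.
After: C4 has 1 bond to C, 2 bonds to H, 1 bond to Cl → oxidation state -1.
Δ = -1 − (-1) = 0, so no net redox change at C4.

0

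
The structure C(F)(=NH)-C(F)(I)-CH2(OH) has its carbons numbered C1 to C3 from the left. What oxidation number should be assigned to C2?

C2 has one bond to C (0), one bond to C (0), one bond to F (+1), one bond to I (+1).
Oxidation state = 0 + 0 + 1 + 1 = +2.

+2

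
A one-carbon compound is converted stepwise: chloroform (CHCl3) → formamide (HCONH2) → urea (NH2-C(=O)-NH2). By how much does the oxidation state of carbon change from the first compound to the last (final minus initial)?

+2

Carbon oxidation states along the series — chloroform: +2, formamide: +2, urea: +4.
Net change = +4 − (+2) = +2.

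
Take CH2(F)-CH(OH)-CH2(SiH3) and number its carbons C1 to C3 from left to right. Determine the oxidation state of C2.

Assign +1 per bond to O/N/halogen, −1 per bond to H or an electropositive element, and 0 per bond to carbon.
C2 has one bond to C (0), one bond to C (0), one bond to O (+1), one bond to H (-1).
Oxidation state = 0 + 0 + 1 − 1 = 0.

0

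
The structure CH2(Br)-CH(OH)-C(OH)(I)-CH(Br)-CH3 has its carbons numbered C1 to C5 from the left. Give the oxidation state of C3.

C3 has one bond to C (0), one bond to C (0), one bond to O (+1), one bond to I (+1).
Oxidation state = 0 + 0 + 1 + 1 = +2.

+2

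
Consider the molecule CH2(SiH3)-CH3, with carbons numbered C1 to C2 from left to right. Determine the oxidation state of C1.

C1 has one bond to C (0), one bond to H (-1), one bond to H (-1), one bond to Si (-1).
Oxidation state = 0 − 1 − 1 − 1 = -3.

-3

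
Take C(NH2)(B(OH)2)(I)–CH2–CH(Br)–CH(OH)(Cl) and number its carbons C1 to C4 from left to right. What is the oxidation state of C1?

Count +1 for every bond to an atom more electronegative than carbon and −1 for every bond to one less electronegative; C–C bonds are 0.
C1 has one bond to C (0), one bond to N (+1), one bond to B (-1), one bond to I (+1).
Oxidation state = 0 + 1 − 1 + 1 = +1.

+1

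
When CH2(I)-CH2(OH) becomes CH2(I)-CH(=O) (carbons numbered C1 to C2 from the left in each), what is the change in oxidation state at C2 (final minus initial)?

Before: C2 has 1 bond to C, 2 bonds to H, 1 bond to O → oxidation state -1.
After: C2 has 1 bond to C, 1 bond to H, 2 bonds to O → oxidation state +1.
Δ = +1 − (-1) = +2, so this is an oxidation at C2.

+2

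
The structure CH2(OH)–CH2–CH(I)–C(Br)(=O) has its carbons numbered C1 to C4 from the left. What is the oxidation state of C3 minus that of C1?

+1

C3: 2C, 1H, 1I → 0 − 1 + 1 = 0
C1: 1C, 2H, 1O → 0 − 2 + 1 = -1
Difference: 0 − (-1) = +1.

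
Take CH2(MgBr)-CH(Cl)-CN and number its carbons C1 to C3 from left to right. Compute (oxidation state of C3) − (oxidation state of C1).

C3: 1C, 3N → 0 + 3 = +3
C1: 1C, 2H, 1Mg → 0 − 2 − 1 = -3
Difference: +3 − (-3) = +6.

+6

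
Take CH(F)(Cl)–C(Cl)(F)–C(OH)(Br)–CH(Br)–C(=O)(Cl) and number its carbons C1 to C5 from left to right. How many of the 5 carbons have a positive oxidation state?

4

Each bond to a more electronegative atom (O, N, halogen) counts +1, each bond to a less electronegative atom (H, metal, B, Si) counts −1, and each C–C bond counts 0. Tallying each carbon:
C1: 1C, 1H, 1F, 1Cl → 0 − 1 + 1 + 1 = +1
C2: 2C, 1F, 1Cl → 0 + 1 + 1 = +2
C3: 2C, 1O, 1Br → 0 + 1 + 1 = +2
C4: 2C, 1H, 1Br → 0 − 1 + 1 = 0
C5: 1C, 2O, 1Cl → 0 + 2 + 1 = +3
4 carbons (C1, C2, C3, C5) meet the condition.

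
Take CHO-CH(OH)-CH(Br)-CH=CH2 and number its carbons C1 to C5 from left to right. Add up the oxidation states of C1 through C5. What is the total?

-2

Tallying each carbon's bonds:
C1: 1C, 1H, 2O → 0 − 1 + 2 = +1
C2: 2C, 1H, 1O → 0 − 1 + 1 = 0
C3: 2C, 1H, 1Br → 0 − 1 + 1 = 0
C4: 3C, 1H → 0 − 1 = -1
C5: 2C, 2H → 0 − 2 = -2
Sum = +1 + 0 + 0 − 1 − 2 = -2.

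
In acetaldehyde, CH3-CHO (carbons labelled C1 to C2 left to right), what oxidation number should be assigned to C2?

+1

Assign +1 per bond to O/N/halogen, −1 per bond to H or an electropositive element, and 0 per bond to carbon.
C2 has one bond to H (-1), a double bond to O (2×+1 = +2), one bond to C (0).
Oxidation state = -1 + 2 + 0 = +1.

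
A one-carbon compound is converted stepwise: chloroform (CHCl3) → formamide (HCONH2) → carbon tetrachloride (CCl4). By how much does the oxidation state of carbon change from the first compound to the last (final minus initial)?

+2

Carbon oxidation states along the series — chloroform: +2, formamide: +2, carbon tetrachloride: +4.
Net change = +4 − (+2) = +2.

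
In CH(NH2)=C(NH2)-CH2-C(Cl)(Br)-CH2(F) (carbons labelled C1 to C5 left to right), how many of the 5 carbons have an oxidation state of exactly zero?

Tallying each carbon's bonds:
C1: 2C, 1H, 1N → 0 − 1 + 1 = 0
C2: 3C, 1N → 0 + 1 = +1
C3: 2C, 2H → 0 − 2 = -2
C4: 2C, 1Cl, 1Br → 0 + 1 + 1 = +2
C5: 1C, 2H, 1F → 0 − 2 + 1 = -1
1 carbon (C1) meets the condition.

1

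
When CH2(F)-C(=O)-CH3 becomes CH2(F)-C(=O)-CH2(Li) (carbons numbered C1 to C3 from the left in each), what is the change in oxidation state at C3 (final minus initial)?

0

Before: C3 has 1 bond to C, 3 bonds to H → oxidation state -3.
After: C3 has 1 bond to C, 2 bonds to H, 1 bond to Li → oxidation state -3.
Δ = -3 − (-3) = 0, so no net redox change at C3.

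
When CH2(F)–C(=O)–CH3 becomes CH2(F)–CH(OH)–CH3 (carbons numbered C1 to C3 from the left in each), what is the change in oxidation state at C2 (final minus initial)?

-2

Before: C2 has 2 bonds to C, 2 bonds to O → oxidation state +2.
After: C2 has 2 bonds to C, 1 bond to H, 1 bond to O → oxidation state 0.
Δ = 0 − (+2) = -2, so this is a reduction at C2.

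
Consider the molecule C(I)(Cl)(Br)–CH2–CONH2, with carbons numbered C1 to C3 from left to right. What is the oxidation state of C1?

Each bond to a more electronegative atom (O, N, halogen) counts +1, each bond to a less electronegative atom (H, metal, B, Si) counts −1, and each C–C bond counts 0.
C1 has one bond to C (0), one bond to I (+1), one bond to Cl (+1), one bond to Br (+1).
Oxidation state = 0 + 1 + 1 + 1 = +3.

+3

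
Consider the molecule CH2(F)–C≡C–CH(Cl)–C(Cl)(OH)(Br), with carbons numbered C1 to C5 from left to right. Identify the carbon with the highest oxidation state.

Each bond to a more electronegative atom (O, N, halogen) counts +1, each bond to a less electronegative atom (H, metal, B, Si) counts −1, and each C–C bond counts 0. Tallying each carbon:
C1: 1C, 2H, 1F → 0 − 2 + 1 = -1
C2: 4C → 0 = 0
C3: 4C → 0 = 0
C4: 2C, 1H, 1Cl → 0 − 1 + 1 = 0
C5: 1C, 1O, 1Cl, 1Br → 0 + 1 + 1 + 1 = +3
The most oxidised carbon is C5 at +3.

C5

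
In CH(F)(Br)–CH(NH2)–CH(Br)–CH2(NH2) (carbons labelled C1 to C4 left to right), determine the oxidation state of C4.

Bonds to more-electronegative neighbours contribute +1 each, bonds to H or metals contribute −1 each, and C–C bonds contribute 0.
C4 has one bond to C (0), one bond to H (-1), one bond to N (+1), one bond to H (-1).
Oxidation state = 0 − 1 + 1 − 1 = -1.

-1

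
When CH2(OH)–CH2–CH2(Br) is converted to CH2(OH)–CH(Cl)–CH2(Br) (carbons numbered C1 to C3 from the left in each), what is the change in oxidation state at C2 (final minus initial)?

+2

Before: C2 has 2 bonds to C, 2 bonds to H → oxidation state -2.
After: C2 has 2 bonds to C, 1 bond to H, 1 bond to Cl → oxidation state 0.
Δ = 0 − (-2) = +2, so this is an oxidation at C2.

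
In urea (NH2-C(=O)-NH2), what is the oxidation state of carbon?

+4

Bonds to more-electronegative neighbours contribute +1 each, bonds to H or metals contribute −1 each, and C–C bonds contribute 0.
The carbon has one bond to N (+1), a double bond to O (2×+1 = +2), one bond to N (+1).
Oxidation state = +1 + 2 + 1 = +4.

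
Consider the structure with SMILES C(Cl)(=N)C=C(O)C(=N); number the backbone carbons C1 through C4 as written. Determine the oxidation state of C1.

C1 has one bond to C (0), one bond to Cl (+1), a double bond to N (2×+1 = +2).
Oxidation state = 0 + 1 + 2 = +3.

+3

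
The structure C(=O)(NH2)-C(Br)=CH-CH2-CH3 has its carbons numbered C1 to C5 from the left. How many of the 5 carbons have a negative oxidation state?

Tallying each carbon's bonds:
C1: 1C, 2O, 1N → 0 + 2 + 1 = +3
C2: 3C, 1Br → 0 + 1 = +1
C3: 3C, 1H → 0 − 1 = -1
C4: 2C, 2H → 0 − 2 = -2
C5: 1C, 3H → 0 − 3 = -3
3 carbons (C3, C4, C5) meet the condition.

3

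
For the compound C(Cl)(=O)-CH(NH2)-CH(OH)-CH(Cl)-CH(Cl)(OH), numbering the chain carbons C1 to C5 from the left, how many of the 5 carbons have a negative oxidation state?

0

Each bond to a more electronegative atom (O, N, halogen) counts +1, each bond to a less electronegative atom (H, metal, B, Si) counts −1, and each C–C bond counts 0. Tallying each carbon:
C1: 1C, 2O, 1Cl → 0 + 2 + 1 = +3
C2: 2C, 1H, 1N → 0 − 1 + 1 = 0
C3: 2C, 1H, 1O → 0 − 1 + 1 = 0
C4: 2C, 1H, 1Cl → 0 − 1 + 1 = 0
C5: 1C, 1H, 1O, 1Cl → 0 − 1 + 1 + 1 = +1
0 carbons meet the condition.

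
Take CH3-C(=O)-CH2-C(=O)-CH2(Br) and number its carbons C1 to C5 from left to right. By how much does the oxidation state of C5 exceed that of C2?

C5: 1C, 2H, 1Br → 0 − 2 + 1 = -1
C2: 2C, 2O → 0 + 2 = +2
Difference: -1 − (+2) = -3.

-3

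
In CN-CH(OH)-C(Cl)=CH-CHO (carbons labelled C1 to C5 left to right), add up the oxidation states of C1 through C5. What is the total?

Count +1 for every bond to an atom more electronegative than carbon and −1 for every bond to one less electronegative; C–C bonds are 0. Tallying each carbon:
C1: 1C, 3N → 0 + 3 = +3
C2: 2C, 1H, 1O → 0 − 1 + 1 = 0
C3: 3C, 1Cl → 0 + 1 = +1
C4: 3C, 1H → 0 − 1 = -1
C5: 1C, 1H, 2O → 0 − 1 + 2 = +1
Sum = +3 + 0 + 1 − 1 + 1 = +4.

+4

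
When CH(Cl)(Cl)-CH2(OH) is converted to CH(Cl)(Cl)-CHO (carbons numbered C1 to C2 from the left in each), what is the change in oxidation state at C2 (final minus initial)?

Before: C2 has 1 bond to C, 2 bonds to H, 1 bond to O → oxidation state -1.
After: C2 has 1 bond to C, 1 bond to H, 2 bonds to O → oxidation state +1.
Δ = +1 − (-1) = +2, so this is an oxidation at C2.

+2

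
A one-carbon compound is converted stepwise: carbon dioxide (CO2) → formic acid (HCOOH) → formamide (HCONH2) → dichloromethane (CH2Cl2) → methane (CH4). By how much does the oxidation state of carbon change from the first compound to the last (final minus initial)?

Carbon oxidation states along the series — carbon dioxide: +4, formic acid: +2, formamide: +2, dichloromethane: 0, methane: -4.
Net change = -4 − (+4) = -8.

-8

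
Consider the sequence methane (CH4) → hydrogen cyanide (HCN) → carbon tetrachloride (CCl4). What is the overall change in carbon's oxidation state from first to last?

Carbon oxidation states along the series — methane: -4, hydrogen cyanide: +2, carbon tetrachloride: +4.
Net change = +4 − (-4) = +8.

+8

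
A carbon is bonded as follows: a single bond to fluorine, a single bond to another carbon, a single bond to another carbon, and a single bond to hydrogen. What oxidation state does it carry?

0

The carbon has one bond to C (0), one bond to C (0), one bond to F (+1), one bond to H (-1).
Oxidation state = 0 + 0 + 1 − 1 = 0.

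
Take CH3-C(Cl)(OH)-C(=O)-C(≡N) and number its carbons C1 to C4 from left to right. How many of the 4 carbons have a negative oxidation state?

1

Count +1 for every bond to an atom more electronegative than carbon and −1 for every bond to one less electronegative; C–C bonds are 0. Tallying each carbon:
C1: 1C, 3H → 0 − 3 = -3
C2: 2C, 1O, 1Cl → 0 + 1 + 1 = +2
C3: 2C, 2O → 0 + 2 = +2
C4: 1C, 3N → 0 + 3 = +3
1 carbon (C1) meets the condition.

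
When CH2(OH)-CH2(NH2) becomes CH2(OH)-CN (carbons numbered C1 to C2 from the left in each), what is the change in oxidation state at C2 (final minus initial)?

+4

Before: C2 has 1 bond to C, 2 bonds to H, 1 bond to N → oxidation state -1.
After: C2 has 1 bond to C, 3 bonds to N → oxidation state +3.
Δ = +3 − (-1) = +4, so this is an oxidation at C2.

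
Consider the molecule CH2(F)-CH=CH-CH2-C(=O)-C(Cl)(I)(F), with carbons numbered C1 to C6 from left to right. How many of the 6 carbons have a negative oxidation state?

4

Count +1 for every bond to an atom more electronegative than carbon and −1 for every bond to one less electronegative; C–C bonds are 0. Tallying each carbon:
C1: 1C, 2H, 1F → 0 − 2 + 1 = -1
C2: 3C, 1H → 0 − 1 = -1
C3: 3C, 1H → 0 − 1 = -1
C4: 2C, 2H → 0 − 2 = -2
C5: 2C, 2O → 0 + 2 = +2
C6: 1C, 1F, 1Cl, 1I → 0 + 1 + 1 + 1 = +3
4 carbons (C1, C2, C3, C4) meet the condition.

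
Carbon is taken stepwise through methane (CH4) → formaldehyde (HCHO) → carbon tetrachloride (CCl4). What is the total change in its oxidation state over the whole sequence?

Carbon oxidation states along the series — methane: -4, formaldehyde: 0, carbon tetrachloride: +4.
Net change = +4 − (-4) = +8.

+8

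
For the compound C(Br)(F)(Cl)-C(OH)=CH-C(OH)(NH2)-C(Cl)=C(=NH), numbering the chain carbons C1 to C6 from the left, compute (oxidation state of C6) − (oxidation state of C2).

+1

C6: 2C, 2N → 0 + 2 = +2
C2: 3C, 1O → 0 + 1 = +1
Difference: +2 − (+1) = +1.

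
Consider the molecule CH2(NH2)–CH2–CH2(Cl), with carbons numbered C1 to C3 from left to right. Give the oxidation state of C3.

Count +1 for every bond to an atom more electronegative than carbon and −1 for every bond to one less electronegative; C–C bonds are 0.
C3 has one bond to C (0), one bond to H (-1), one bond to H (-1), one bond to Cl (+1).
Oxidation state = 0 − 1 − 1 + 1 = -1.

-1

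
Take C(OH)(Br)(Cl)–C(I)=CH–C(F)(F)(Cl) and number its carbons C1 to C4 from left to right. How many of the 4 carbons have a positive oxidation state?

3

Tallying each carbon's bonds:
C1: 1C, 1O, 1Cl, 1Br → 0 + 1 + 1 + 1 = +3
C2: 3C, 1I → 0 + 1 = +1
C3: 3C, 1H → 0 − 1 = -1
C4: 1C, 2F, 1Cl → 0 + 2 + 1 = +3
3 carbons (C1, C2, C4) meet the condition.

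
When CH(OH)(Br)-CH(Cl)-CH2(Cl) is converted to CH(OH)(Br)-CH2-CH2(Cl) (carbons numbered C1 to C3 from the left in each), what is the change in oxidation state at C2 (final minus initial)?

Before: C2 has 2 bonds to C, 1 bond to H, 1 bond to Cl → oxidation state 0.
After: C2 has 2 bonds to C, 2 bonds to H → oxidation state -2.
Δ = -2 − (0) = -2, so this is a reduction at C2.

-2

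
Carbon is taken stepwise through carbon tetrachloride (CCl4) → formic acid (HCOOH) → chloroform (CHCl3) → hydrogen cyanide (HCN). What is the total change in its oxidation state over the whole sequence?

Carbon oxidation states along the series — carbon tetrachloride: +4, formic acid: +2, chloroform: +2, hydrogen cyanide: +2.
Net change = +2 − (+4) = -2.

-2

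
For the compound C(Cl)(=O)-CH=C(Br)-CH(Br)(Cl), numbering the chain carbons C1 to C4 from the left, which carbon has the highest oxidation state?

Tallying each carbon's bonds:
C1: 1C, 2O, 1Cl → 0 + 2 + 1 = +3
C2: 3C, 1H → 0 − 1 = -1
C3: 3C, 1Br → 0 + 1 = +1
C4: 1C, 1H, 1Cl, 1Br → 0 − 1 + 1 + 1 = +1
The most oxidised carbon is C1 at +3.

C1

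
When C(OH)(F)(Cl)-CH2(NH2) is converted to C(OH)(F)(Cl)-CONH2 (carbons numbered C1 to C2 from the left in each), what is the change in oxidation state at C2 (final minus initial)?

Before: C2 has 1 bond to C, 2 bonds to H, 1 bond to N → oxidation state -1.
After: C2 has 1 bond to C, 2 bonds to O, 1 bond to N → oxidation state +3.
Δ = +3 − (-1) = +4, so this is an oxidation at C2.

+4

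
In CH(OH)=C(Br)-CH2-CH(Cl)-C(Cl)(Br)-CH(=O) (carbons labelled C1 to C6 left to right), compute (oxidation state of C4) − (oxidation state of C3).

+2

C4: 2C, 1H, 1Cl → 0 − 1 + 1 = 0
C3: 2C, 2H → 0 − 2 = -2
Difference: 0 − (-2) = +2.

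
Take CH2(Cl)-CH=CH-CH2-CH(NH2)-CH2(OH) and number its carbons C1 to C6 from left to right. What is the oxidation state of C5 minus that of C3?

C5: 2C, 1H, 1N → 0 − 1 + 1 = 0
C3: 3C, 1H → 0 − 1 = -1
Difference: 0 − (-1) = +1.

+1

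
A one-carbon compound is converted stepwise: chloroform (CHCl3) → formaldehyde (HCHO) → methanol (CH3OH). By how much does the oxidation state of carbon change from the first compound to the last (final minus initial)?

Carbon oxidation states along the series — chloroform: +2, formaldehyde: 0, methanol: -2.
Net change = -2 − (+2) = -4.

-4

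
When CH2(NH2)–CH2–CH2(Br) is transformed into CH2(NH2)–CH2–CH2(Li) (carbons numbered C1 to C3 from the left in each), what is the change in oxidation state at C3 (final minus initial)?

Before: C3 has 1 bond to C, 2 bonds to H, 1 bond to Br → oxidation state -1.
After: C3 has 1 bond to C, 2 bonds to H, 1 bond to Li → oxidation state -3.
Δ = -3 − (-1) = -2, so this is a reduction at C3.

-2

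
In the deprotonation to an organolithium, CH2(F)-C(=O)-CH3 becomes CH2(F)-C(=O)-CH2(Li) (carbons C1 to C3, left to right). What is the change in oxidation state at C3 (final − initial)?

Before: C3 has 1 bond to C, 3 bonds to H → oxidation state -3.
After: C3 has 1 bond to C, 2 bonds to H, 1 bond to Li → oxidation state -3.
Δ = -3 − (-3) = 0, so no net redox change at C3.

0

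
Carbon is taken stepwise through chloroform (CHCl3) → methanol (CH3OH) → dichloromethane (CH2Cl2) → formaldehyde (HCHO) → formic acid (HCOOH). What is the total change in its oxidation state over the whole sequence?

0

Carbon oxidation states along the series — chloroform: +2, methanol: -2, dichloromethane: 0, formaldehyde: 0, formic acid: +2.
Net change = +2 − (+2) = 0.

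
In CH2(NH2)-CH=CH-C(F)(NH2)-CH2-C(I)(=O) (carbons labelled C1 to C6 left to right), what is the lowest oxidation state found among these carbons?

-2

Tallying each carbon's bonds:
C1: 1C, 2H, 1N → 0 − 2 + 1 = -1
C2: 3C, 1H → 0 − 1 = -1
C3: 3C, 1H → 0 − 1 = -1
C4: 2C, 1N, 1F → 0 + 1 + 1 = +2
C5: 2C, 2H → 0 − 2 = -2
C6: 1C, 2O, 1I → 0 + 2 + 1 = +3
The lowest value is -2.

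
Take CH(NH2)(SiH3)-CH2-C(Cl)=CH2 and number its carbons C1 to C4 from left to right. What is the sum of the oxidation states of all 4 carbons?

-4

Tallying each carbon's bonds:
C1: 1C, 1H, 1N, 1Si → 0 − 1 + 1 − 1 = -1
C2: 2C, 2H → 0 − 2 = -2
C3: 3C, 1Cl → 0 + 1 = +1
C4: 2C, 2H → 0 − 2 = -2
Sum = -1 − 2 + 1 − 2 = -4.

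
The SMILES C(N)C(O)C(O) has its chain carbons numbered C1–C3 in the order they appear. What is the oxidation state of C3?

-1

Count +1 for every bond to an atom more electronegative than carbon and −1 for every bond to one less electronegative; C–C bonds are 0.
C3 has one bond to C (0), one bond to H (-1), one bond to O (+1), one bond to H (-1).
Oxidation state = 0 − 1 + 1 − 1 = -1.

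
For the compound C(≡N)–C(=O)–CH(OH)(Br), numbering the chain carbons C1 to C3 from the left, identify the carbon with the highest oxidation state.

Tallying each carbon's bonds:
C1: 1C, 3N → 0 + 3 = +3
C2: 2C, 2O → 0 + 2 = +2
C3: 1C, 1H, 1O, 1Br → 0 − 1 + 1 + 1 = +1
The most oxidised carbon is C1 at +3.

C1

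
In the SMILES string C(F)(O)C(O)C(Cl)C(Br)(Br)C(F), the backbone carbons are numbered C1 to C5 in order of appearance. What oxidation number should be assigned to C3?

Count +1 for every bond to an atom more electronegative than carbon and −1 for every bond to one less electronegative; C–C bonds are 0.
C3 has one bond to C (0), one bond to C (0), one bond to Cl (+1), one bond to H (-1).
Oxidation state = 0 + 0 + 1 − 1 = 0.

0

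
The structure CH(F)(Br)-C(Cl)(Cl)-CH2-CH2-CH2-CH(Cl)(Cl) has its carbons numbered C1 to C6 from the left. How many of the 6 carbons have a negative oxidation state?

Count +1 for every bond to an atom more electronegative than carbon and −1 for every bond to one less electronegative; C–C bonds are 0. Tallying each carbon:
C1: 1C, 1H, 1F, 1Br → 0 − 1 + 1 + 1 = +1
C2: 2C, 2Cl → 0 + 2 = +2
C3: 2C, 2H → 0 − 2 = -2
C4: 2C, 2H → 0 − 2 = -2
C5: 2C, 2H → 0 − 2 = -2
C6: 1C, 1H, 2Cl → 0 − 1 + 2 = +1
3 carbons (C3, C4, C5) meet the condition.

3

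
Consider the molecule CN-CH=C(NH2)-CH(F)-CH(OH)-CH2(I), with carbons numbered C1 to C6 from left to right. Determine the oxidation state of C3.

+1

Bonds to more-electronegative neighbours contribute +1 each, bonds to H or metals contribute −1 each, and C–C bonds contribute 0.
C3 has a double bond to C (2×0 = 0), one bond to C (0), one bond to N (+1).
Oxidation state = 0 + 0 + 1 = +1.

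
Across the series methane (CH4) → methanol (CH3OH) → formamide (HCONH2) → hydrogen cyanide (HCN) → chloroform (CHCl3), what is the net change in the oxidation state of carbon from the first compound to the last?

+6

Carbon oxidation states along the series — methane: -4, methanol: -2, formamide: +2, hydrogen cyanide: +2, chloroform: +2.
Net change = +2 − (-4) = +6.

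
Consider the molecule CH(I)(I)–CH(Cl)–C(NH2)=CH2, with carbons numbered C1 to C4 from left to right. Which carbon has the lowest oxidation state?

Assign +1 per bond to O/N/halogen, −1 per bond to H or an electropositive element, and 0 per bond to carbon. Tallying each carbon:
C1: 1C, 1H, 2I → 0 − 1 + 2 = +1
C2: 2C, 1H, 1Cl → 0 − 1 + 1 = 0
C3: 3C, 1N → 0 + 1 = +1
C4: 2C, 2H → 0 − 2 = -2
The most reduced carbon is C4 at -2.

C4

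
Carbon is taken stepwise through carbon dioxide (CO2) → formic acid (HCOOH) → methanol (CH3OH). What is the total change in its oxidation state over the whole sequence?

-6

Carbon oxidation states along the series — carbon dioxide: +4, formic acid: +2, methanol: -2.
Net change = -2 − (+4) = -6.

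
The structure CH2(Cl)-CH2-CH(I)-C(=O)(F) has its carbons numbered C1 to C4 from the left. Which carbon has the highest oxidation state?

Tallying each carbon's bonds:
C1: 1C, 2H, 1Cl → 0 − 2 + 1 = -1
C2: 2C, 2H → 0 − 2 = -2
C3: 2C, 1H, 1I → 0 − 1 + 1 = 0
C4: 1C, 2O, 1F → 0 + 2 + 1 = +3
The most oxidised carbon is C4 at +3.

C4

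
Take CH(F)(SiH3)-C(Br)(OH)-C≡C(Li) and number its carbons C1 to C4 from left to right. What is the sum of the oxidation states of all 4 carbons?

Tallying each carbon's bonds:
C1: 1C, 1H, 1F, 1Si → 0 − 1 + 1 − 1 = -1
C2: 2C, 1O, 1Br → 0 + 1 + 1 = +2
C3: 4C → 0 = 0
C4: 3C, 1Li → 0 − 1 = -1
Sum = -1 + 2 + 0 − 1 = 0.

0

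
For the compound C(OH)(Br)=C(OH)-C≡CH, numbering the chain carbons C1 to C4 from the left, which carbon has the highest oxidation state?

C1

Tallying each carbon's bonds:
C1: 2C, 1O, 1Br → 0 + 1 + 1 = +2
C2: 3C, 1O → 0 + 1 = +1
C3: 4C → 0 = 0
C4: 3C, 1H → 0 − 1 = -1
The most oxidised carbon is C1 at +2.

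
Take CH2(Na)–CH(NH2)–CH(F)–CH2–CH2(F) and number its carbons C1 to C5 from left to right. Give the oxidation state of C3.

0

Bonds to more-electronegative neighbours contribute +1 each, bonds to H or metals contribute −1 each, and C–C bonds contribute 0.
C3 has one bond to C (0), one bond to C (0), one bond to F (+1), one bond to H (-1).
Oxidation state = 0 + 0 + 1 − 1 = 0.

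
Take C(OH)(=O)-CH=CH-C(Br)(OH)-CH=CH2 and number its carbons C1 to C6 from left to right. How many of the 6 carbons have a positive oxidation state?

Assign +1 per bond to O/N/halogen, −1 per bond to H or an electropositive element, and 0 per bond to carbon. Tallying each carbon:
C1: 1C, 3O → 0 + 3 = +3
C2: 3C, 1H → 0 − 1 = -1
C3: 3C, 1H → 0 − 1 = -1
C4: 2C, 1O, 1Br → 0 + 1 + 1 = +2
C5: 3C, 1H → 0 − 1 = -1
C6: 2C, 2H → 0 − 2 = -2
2 carbons (C1, C4) meet the condition.

2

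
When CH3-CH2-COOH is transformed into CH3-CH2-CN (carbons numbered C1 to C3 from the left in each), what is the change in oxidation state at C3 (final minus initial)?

0

Before: C3 has 1 bond to C, 3 bonds to O → oxidation state +3.
After: C3 has 1 bond to C, 3 bonds to N → oxidation state +3.
Δ = +3 − (+3) = 0, so no net redox change at C3.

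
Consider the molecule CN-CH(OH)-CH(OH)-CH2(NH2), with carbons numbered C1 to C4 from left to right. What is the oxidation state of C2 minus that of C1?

C2: 2C, 1H, 1O → 0 − 1 + 1 = 0
C1: 1C, 3N → 0 + 3 = +3
Difference: 0 − (+3) = -3.

-3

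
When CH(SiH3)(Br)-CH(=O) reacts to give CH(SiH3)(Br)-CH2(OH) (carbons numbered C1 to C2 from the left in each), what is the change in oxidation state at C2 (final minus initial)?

Before: C2 has 1 bond to C, 1 bond to H, 2 bonds to O → oxidation state +1.
After: C2 has 1 bond to C, 2 bonds to H, 1 bond to O → oxidation state -1.
Δ = -1 − (+1) = -2, so this is a reduction at C2.

-2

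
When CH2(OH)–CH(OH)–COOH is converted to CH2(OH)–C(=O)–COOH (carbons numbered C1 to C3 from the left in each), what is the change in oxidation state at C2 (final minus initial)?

+2

Before: C2 has 2 bonds to C, 1 bond to H, 1 bond to O → oxidation state 0.
After: C2 has 2 bonds to C, 2 bonds to O → oxidation state +2.
Δ = +2 − (0) = +2, so this is an oxidation at C2.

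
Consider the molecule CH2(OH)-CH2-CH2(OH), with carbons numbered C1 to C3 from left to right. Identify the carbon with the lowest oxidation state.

Assign +1 per bond to O/N/halogen, −1 per bond to H or an electropositive element, and 0 per bond to carbon. Tallying each carbon:
C1: 1C, 2H, 1O → 0 − 2 + 1 = -1
C2: 2C, 2H → 0 − 2 = -2
C3: 1C, 2H, 1O → 0 − 2 + 1 = -1
The most reduced carbon is C2 at -2.

C2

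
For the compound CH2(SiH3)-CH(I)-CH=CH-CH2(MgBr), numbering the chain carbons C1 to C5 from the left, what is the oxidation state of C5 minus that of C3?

C5: 1C, 2H, 1Mg → 0 − 2 − 1 = -3
C3: 3C, 1H → 0 − 1 = -1
Difference: -3 − (-1) = -2.

-2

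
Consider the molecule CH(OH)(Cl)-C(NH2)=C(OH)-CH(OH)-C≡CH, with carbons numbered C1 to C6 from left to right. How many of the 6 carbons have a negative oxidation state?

Bonds to more-electronegative neighbours contribute +1 each, bonds to H or metals contribute −1 each, and C–C bonds contribute 0. Tallying each carbon:
C1: 1C, 1H, 1O, 1Cl → 0 − 1 + 1 + 1 = +1
C2: 3C, 1N → 0 + 1 = +1
C3: 3C, 1O → 0 + 1 = +1
C4: 2C, 1H, 1O → 0 − 1 + 1 = 0
C5: 4C → 0 = 0
C6: 3C, 1H → 0 − 1 = -1
1 carbon (C6) meets the condition.

1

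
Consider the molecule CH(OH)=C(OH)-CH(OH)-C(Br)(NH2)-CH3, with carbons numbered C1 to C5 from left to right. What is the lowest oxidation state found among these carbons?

-3

Bonds to more-electronegative neighbours contribute +1 each, bonds to H or metals contribute −1 each, and C–C bonds contribute 0. Tallying each carbon:
C1: 2C, 1H, 1O → 0 − 1 + 1 = 0
C2: 3C, 1O → 0 + 1 = +1
C3: 2C, 1H, 1O → 0 − 1 + 1 = 0
C4: 2C, 1N, 1Br → 0 + 1 + 1 = +2
C5: 1C, 3H → 0 − 3 = -3
The lowest value is -3.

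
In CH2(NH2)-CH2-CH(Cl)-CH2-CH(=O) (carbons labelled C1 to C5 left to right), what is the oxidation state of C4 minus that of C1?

-1

C4: 2C, 2H → 0 − 2 = -2
C1: 1C, 2H, 1N → 0 − 2 + 1 = -1
Difference: -2 − (-1) = -1.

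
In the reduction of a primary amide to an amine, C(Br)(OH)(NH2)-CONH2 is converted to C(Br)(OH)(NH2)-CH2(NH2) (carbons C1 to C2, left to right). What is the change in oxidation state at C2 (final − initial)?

Before: C2 has 1 bond to C, 2 bonds to O, 1 bond to N → oxidation state +3.
After: C2 has 1 bond to C, 2 bonds to H, 1 bond to N → oxidation state -1.
Δ = -1 − (+3) = -4, so this is a reduction at C2.

-4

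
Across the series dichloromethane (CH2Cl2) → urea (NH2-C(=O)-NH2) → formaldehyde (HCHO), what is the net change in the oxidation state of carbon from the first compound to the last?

Carbon oxidation states along the series — dichloromethane: 0, urea: +4, formaldehyde: 0.
Net change = 0 − (0) = 0.

0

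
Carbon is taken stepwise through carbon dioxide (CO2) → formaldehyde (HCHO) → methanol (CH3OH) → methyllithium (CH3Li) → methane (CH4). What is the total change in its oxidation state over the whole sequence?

Carbon oxidation states along the series — carbon dioxide: +4, formaldehyde: 0, methanol: -2, methyllithium: -4, methane: -4.
Net change = -4 − (+4) = -8.

-8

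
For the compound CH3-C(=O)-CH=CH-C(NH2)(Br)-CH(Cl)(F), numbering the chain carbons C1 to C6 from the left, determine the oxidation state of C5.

+2

C5 has one bond to C (0), one bond to C (0), one bond to N (+1), one bond to Br (+1).
Oxidation state = 0 + 0 + 1 + 1 = +2.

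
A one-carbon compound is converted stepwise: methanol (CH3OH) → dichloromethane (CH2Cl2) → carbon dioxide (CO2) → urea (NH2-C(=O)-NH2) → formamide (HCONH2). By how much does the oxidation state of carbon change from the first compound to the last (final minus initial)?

Carbon oxidation states along the series — methanol: -2, dichloromethane: 0, carbon dioxide: +4, urea: +4, formamide: +2.
Net change = +2 − (-2) = +4.

+4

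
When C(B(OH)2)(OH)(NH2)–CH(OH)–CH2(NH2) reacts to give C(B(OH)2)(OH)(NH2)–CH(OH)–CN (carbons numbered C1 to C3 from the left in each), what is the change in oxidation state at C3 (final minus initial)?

Before: C3 has 1 bond to C, 2 bonds to H, 1 bond to N → oxidation state -1.
After: C3 has 1 bond to C, 3 bonds to N → oxidation state +3.
Δ = +3 − (-1) = +4, so this is an oxidation at C3.

+4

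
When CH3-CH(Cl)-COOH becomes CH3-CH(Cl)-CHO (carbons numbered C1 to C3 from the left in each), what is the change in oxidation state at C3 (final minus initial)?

Before: C3 has 1 bond to C, 3 bonds to O → oxidation state +3.
After: C3 has 1 bond to C, 1 bond to H, 2 bonds to O → oxidation state +1.
Δ = +1 − (+3) = -2, so this is a reduction at C3.

-2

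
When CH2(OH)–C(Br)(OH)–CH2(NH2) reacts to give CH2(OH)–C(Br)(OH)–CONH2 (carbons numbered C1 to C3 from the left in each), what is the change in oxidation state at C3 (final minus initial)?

+4

Before: C3 has 1 bond to C, 2 bonds to H, 1 bond to N → oxidation state -1.
After: C3 has 1 bond to C, 2 bonds to O, 1 bond to N → oxidation state +3.
Δ = +3 − (-1) = +4, so this is an oxidation at C3.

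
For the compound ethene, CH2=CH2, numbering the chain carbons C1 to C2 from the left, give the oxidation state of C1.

-2

C1 has one bond to H (-1), one bond to H (-1), a double bond to C (2×0 = 0).
Oxidation state = -1 − 1 + 0 = -2.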